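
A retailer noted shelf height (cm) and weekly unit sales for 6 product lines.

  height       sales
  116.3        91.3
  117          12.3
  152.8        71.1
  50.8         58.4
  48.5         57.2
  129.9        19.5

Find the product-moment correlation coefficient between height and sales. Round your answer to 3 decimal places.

-0.088

n = 6, Σx = 615.3, Σy = 309.8, Σx² = 72369.43, Σy² = 20604.84, Σxy = 31195.34
nΣxy − ΣxΣy = 187172.04 − 190619.94 = -3447.9
nΣx² − (Σx)² = 434216.58 − 378594.09 = 55622.49; nΣy² − (Σy)² = 123629.04 − 95976.04 = 27653
r = -3447.9 / √(55622.49 × 27653) = -3447.9 / 39218.9841 ≈ -0.088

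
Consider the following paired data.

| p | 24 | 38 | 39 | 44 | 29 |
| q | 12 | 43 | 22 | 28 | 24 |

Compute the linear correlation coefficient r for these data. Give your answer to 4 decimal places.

0.5984

n = 5, Σp = 174, Σq = 129, Σp² = 6318, Σq² = 3837, Σpq = 4708
nΣpq − ΣpΣq = 23540 − 22446 = 1094
nΣp² − (Σp)² = 31590 − 30276 = 1314; nΣq² − (Σq)² = 19185 − 16641 = 2544
r = 1094 / √(1314 × 2544) = 1094 / 1828.3369 ≈ 0.5984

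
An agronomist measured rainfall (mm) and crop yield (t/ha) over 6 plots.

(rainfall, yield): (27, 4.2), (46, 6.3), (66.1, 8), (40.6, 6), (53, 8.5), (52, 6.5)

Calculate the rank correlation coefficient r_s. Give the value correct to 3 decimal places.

0.943

Rank rainfall: 1, 3, 6, 2, 5, 4
Rank yield: 1, 3, 5, 2, 6, 4
d = rank(rainfall) − rank(yield): 0, 0, 1, 0, -1, 0; Σd² = 2
ρ = 1 − 6Σd² / [n(n²−1)] = 1 − 6×2 / (6×35) = 1 − 12/210 ≈ 0.943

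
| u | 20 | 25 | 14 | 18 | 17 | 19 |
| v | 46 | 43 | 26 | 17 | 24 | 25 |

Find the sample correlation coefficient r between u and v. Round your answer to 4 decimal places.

n = 6, Σu = 113, Σv = 181, Σu² = 2195, Σv² = 6131, Σuv = 3548
nΣuv − ΣuΣv = 21288 − 20453 = 835
nΣu² − (Σu)² = 13170 − 12769 = 401; nΣv² − (Σv)² = 36786 − 32761 = 4025
r = 835 / √(401 × 4025) = 835 / 1270.4428 ≈ 0.6573

0.6573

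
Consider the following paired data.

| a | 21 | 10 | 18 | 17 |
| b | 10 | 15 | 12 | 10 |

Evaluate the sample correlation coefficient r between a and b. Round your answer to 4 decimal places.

n = 4, Σa = 66, Σb = 47, Σa² = 1154, Σb² = 569, Σab = 746
nΣab − ΣaΣb = 2984 − 3102 = -118
nΣa² − (Σa)² = 4616 − 4356 = 260; nΣb² − (Σb)² = 2276 − 2209 = 67
r = -118 / √(260 × 67) = -118 / 131.9848 ≈ -0.8940

-0.8940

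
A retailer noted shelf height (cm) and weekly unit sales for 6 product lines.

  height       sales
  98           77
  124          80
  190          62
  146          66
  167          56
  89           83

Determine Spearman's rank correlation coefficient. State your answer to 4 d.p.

Rank height: 2, 3, 6, 4, 5, 1
Rank sales: 4, 5, 2, 3, 1, 6
d = rank(height) − rank(sales): -2, -2, 4, 1, 4, -5; Σd² = 66
ρ = 1 − 6Σd² / [n(n²−1)] = 1 − 6×66 / (6×35) = 1 − 396/210 ≈ -0.8857

-0.8857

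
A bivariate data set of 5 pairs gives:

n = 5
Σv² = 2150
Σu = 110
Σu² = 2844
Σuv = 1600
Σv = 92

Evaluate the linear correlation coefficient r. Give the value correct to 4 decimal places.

-0.9630

r = (nΣuv − ΣuΣv) / √[(nΣu² − (Σu)²)(nΣv² − (Σv)²)]
Numerator: 5×1600 − 110×92 = -2120
Denominator: √[(14220 − 12100)(10750 − 8464)] = √[2120 × 2286] = 2201.4359
r = -2120 / 2201.4359 ≈ -0.9630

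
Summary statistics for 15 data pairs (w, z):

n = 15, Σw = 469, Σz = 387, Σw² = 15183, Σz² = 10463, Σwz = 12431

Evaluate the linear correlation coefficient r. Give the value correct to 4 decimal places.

0.6639

r = (nΣwz − ΣwΣz) / √[(nΣw² − (Σw)²)(nΣz² − (Σz)²)]
Numerator: 15×12431 − 469×387 = 4962
Denominator: √[(227745 − 219961)(156945 − 149769)] = √[7784 × 7176] = 7473.8199
r = 4962 / 7473.8199 ≈ 0.6639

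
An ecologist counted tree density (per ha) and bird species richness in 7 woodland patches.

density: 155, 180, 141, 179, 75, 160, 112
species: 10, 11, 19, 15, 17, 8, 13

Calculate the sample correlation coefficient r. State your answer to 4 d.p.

-0.4521

n = 7, Σx = 1002, Σy = 93, Σx² = 152116, Σy² = 1329, Σxy = 12905
nΣxy − ΣxΣy = 90335 − 93186 = -2851
nΣx² − (Σx)² = 1064812 − 1004004 = 60808; nΣy² − (Σy)² = 9303 − 8649 = 654
r = -2851 / √(60808 × 654) = -2851 / 6306.2217 ≈ -0.4521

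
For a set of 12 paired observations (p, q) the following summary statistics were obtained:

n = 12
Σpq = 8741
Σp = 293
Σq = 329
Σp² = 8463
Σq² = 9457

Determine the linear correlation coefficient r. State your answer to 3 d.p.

r = (nΣpq − ΣpΣq) / √[(nΣp² − (Σp)²)(nΣq² − (Σq)²)]
Numerator: 12×8741 − 293×329 = 8495
Denominator: √[(101556 − 85849)(113484 − 108241)] = √[15707 × 5243] = 9074.7893
r = 8495 / 9074.7893 ≈ 0.936

0.936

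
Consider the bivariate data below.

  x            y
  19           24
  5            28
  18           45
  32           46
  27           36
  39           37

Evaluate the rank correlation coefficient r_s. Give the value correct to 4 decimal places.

0.4286

Rank x: 3, 1, 2, 5, 4, 6
Rank y: 1, 2, 5, 6, 3, 4
d = rank(x) − rank(y): 2, -1, -3, -1, 1, 2; Σd² = 20
ρ = 1 − 6Σd² / [n(n²−1)] = 1 − 6×20 / (6×35) = 1 − 120/210 ≈ 0.4286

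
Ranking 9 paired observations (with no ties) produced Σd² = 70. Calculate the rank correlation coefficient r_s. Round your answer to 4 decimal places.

0.4167

ρ = 1 − 6Σd² / [n(n²−1)] = 1 − 6×70 / (9×80)
  = 1 − 420/720 = 1 − 0.58333 ≈ 0.4167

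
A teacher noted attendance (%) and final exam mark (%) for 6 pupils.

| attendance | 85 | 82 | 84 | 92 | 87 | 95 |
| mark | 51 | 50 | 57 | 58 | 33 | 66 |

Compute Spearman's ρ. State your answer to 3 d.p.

0.600

Rank attendance: 3, 1, 2, 5, 4, 6
Rank mark: 3, 2, 4, 5, 1, 6
d = rank(attendance) − rank(mark): 0, -1, -2, 0, 3, 0; Σd² = 14
ρ = 1 − 6Σd² / [n(n²−1)] = 1 − 6×14 / (6×35) = 1 − 84/210 ≈ 0.600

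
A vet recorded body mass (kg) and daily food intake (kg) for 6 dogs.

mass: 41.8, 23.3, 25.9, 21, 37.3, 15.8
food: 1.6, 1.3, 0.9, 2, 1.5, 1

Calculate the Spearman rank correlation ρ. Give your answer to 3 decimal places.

Rank mass: 6, 3, 4, 2, 5, 1
Rank food: 5, 3, 1, 6, 4, 2
d = rank(mass) − rank(food): 1, 0, 3, -4, 1, -1; Σd² = 28
ρ = 1 − 6Σd² / [n(n²−1)] = 1 − 6×28 / (6×35) = 1 − 168/210 ≈ 0.200

0.200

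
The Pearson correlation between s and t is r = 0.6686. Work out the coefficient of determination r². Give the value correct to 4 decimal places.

0.4470

r² = (0.6686)² = 0.4470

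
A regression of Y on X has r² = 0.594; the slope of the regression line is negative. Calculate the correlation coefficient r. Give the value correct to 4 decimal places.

-0.7707

|r| = √0.594 = 0.7707
The association is negative, so r = −0.7707.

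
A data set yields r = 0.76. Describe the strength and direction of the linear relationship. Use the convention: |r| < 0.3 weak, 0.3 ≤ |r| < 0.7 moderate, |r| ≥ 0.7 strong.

r = 0.76 > 0 so the relationship is positive.
|r| = 0.76, which falls in the strong range.

strong positive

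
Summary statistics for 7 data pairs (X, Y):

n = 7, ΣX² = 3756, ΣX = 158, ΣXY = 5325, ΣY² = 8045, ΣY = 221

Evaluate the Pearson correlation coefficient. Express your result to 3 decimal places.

0.748

r = (nΣXY − ΣXΣY) / √[(nΣX² − (ΣX)²)(nΣY² − (ΣY)²)]
Numerator: 7×5325 − 158×221 = 2357
Denominator: √[(26292 − 24964)(56315 − 48841)] = √[1328 × 7474] = 3150.4717
r = 2357 / 3150.4717 ≈ 0.748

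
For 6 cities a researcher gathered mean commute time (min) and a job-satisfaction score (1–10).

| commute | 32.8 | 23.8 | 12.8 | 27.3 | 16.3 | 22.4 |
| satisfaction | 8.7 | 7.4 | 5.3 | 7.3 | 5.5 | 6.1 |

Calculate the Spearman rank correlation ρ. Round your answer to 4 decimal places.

0.9429

Rank commute: 6, 4, 1, 5, 2, 3
Rank satisfaction: 6, 5, 1, 4, 2, 3
d = rank(commute) − rank(satisfaction): 0, -1, 0, 1, 0, 0; Σd² = 2
ρ = 1 − 6Σd² / [n(n²−1)] = 1 − 6×2 / (6×35) = 1 − 12/210 ≈ 0.9429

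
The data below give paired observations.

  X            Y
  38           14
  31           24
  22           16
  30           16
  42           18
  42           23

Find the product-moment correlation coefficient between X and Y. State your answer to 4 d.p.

n = 6, ΣX = 205, ΣY = 111, ΣX² = 7317, ΣY² = 2137, ΣXY = 3830
nΣXY − ΣXΣY = 22980 − 22755 = 225
nΣX² − (ΣX)² = 43902 − 42025 = 1877; nΣY² − (ΣY)² = 12822 − 12321 = 501
r = 225 / √(1877 × 501) = 225 / 969.7304 ≈ 0.2320

0.2320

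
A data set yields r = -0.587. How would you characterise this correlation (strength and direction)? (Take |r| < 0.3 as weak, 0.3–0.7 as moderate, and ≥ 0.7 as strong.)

r = -0.587 < 0 so the relationship is negative.
|r| = 0.587, which falls in the moderate range.

moderate negative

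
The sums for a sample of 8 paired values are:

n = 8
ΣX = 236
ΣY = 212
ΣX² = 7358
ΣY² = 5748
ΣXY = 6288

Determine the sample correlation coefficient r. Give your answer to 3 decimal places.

r = (nΣXY − ΣXΣY) / √[(nΣX² − (ΣX)²)(nΣY² − (ΣY)²)]
Numerator: 8×6288 − 236×212 = 272
Denominator: √[(58864 − 55696)(45984 − 44944)] = √[3168 × 1040] = 1815.1364
r = 272 / 1815.1364 ≈ 0.150

0.150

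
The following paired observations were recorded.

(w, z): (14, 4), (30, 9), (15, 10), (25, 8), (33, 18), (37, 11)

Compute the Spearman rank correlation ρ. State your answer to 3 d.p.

0.771

Rank w: 1, 4, 2, 3, 5, 6
Rank z: 1, 3, 4, 2, 6, 5
d = rank(w) − rank(z): 0, 1, -2, 1, -1, 1; Σd² = 8
ρ = 1 − 6Σd² / [n(n²−1)] = 1 − 6×8 / (6×35) = 1 − 48/210 ≈ 0.771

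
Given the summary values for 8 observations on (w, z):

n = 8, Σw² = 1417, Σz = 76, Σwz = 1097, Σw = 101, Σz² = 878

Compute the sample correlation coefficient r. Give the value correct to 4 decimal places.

r = (nΣwz − ΣwΣz) / √[(nΣw² − (Σw)²)(nΣz² − (Σz)²)]
Numerator: 8×1097 − 101×76 = 1100
Denominator: √[(11336 − 10201)(7024 − 5776)] = √[1135 × 1248] = 1190.1597
r = 1100 / 1190.1597 ≈ 0.9242

0.9242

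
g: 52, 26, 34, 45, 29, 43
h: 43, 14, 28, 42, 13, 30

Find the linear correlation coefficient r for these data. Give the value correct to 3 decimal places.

0.945

n = 6, Σg = 229, Σh = 170, Σg² = 9251, Σh² = 5662, Σgh = 7109
nΣgh − ΣgΣh = 42654 − 38930 = 3724
nΣg² − (Σg)² = 55506 − 52441 = 3065; nΣh² − (Σh)² = 33972 − 28900 = 5072
r = 3724 / √(3065 × 5072) = 3724 / 3942.8010 ≈ 0.945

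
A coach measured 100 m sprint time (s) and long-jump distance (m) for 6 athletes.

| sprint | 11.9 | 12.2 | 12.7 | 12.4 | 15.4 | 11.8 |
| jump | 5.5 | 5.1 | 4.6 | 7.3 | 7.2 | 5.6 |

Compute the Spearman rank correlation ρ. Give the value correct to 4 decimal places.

0.0857

Rank sprint: 2, 3, 5, 4, 6, 1
Rank jump: 3, 2, 1, 6, 5, 4
d = rank(sprint) − rank(jump): -1, 1, 4, -2, 1, -3; Σd² = 32
ρ = 1 − 6Σd² / [n(n²−1)] = 1 − 6×32 / (6×35) = 1 − 192/210 ≈ 0.0857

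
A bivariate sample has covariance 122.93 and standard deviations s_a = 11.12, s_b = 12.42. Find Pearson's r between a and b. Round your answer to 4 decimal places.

0.8901

r = Cov(a,b) / (s_a · s_b) = 122.93 / (11.12 × 12.42)
  = 122.93 / 138.1104 ≈ 0.8901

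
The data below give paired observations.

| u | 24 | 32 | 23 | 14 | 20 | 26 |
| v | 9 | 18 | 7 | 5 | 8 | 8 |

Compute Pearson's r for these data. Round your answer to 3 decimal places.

n = 6, Σu = 139, Σv = 55, Σu² = 3401, Σv² = 607, Σuv = 1391
nΣuv − ΣuΣv = 8346 − 7645 = 701
nΣu² − (Σu)² = 20406 − 19321 = 1085; nΣv² − (Σv)² = 3642 − 3025 = 617
r = 701 / √(1085 × 617) = 701 / 818.1962 ≈ 0.857

0.857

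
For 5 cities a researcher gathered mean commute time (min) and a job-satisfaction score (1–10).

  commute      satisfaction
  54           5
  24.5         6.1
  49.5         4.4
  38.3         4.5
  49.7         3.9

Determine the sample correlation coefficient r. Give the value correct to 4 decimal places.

-0.7273

n = 5, Σx = 216, Σy = 23.9, Σx² = 9903.48, Σy² = 117.03, Σxy = 1003.43
nΣxy − ΣxΣy = 5017.15 − 5162.4 = -145.25
nΣx² − (Σx)² = 49517.4 − 46656 = 2861.4; nΣy² − (Σy)² = 585.15 − 571.21 = 13.94
r = -145.25 / √(2861.4 × 13.94) = -145.25 / 199.7196 ≈ -0.7273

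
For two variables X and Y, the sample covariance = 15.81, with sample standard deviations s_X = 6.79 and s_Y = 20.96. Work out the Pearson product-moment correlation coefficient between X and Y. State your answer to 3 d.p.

0.111

r = Cov(X,Y) / (s_X · s_Y) = 15.81 / (6.79 × 20.96)
  = 15.81 / 142.3184 ≈ 0.111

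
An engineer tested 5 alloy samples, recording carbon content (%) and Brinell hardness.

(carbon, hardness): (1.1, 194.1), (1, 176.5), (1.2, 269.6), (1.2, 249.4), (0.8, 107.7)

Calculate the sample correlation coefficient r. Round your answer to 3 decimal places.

n = 5, Σx = 5.3, Σy = 997.3, Σx² = 5.73, Σy² = 215310.87, Σxy = 1098.97
nΣxy − ΣxΣy = 5494.85 − 5285.69 = 209.16
nΣx² − (Σx)² = 28.65 − 28.09 = 0.56; nΣy² − (Σy)² = 1076554.35 − 994607.29 = 81947.06
r = 209.16 / √(0.56 × 81947.06) = 209.16 / 214.2203 ≈ 0.976

0.976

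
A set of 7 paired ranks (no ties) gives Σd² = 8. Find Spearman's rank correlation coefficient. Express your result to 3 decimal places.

ρ = 1 − 6Σd² / [n(n²−1)] = 1 − 6×8 / (7×48)
  = 1 − 48/336 = 1 − 0.1429 ≈ 0.857

0.857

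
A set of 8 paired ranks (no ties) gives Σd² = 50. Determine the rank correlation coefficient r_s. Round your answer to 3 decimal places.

ρ = 1 − 6Σd² / [n(n²−1)] = 1 − 6×50 / (8×63)
  = 1 − 300/504 = 1 − 0.5952 ≈ 0.405

0.405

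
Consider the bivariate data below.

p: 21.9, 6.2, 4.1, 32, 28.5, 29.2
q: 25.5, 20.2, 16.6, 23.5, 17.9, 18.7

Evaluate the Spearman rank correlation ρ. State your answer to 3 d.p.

Rank p: 3, 2, 1, 6, 4, 5
Rank q: 6, 4, 1, 5, 2, 3
d = rank(p) − rank(q): -3, -2, 0, 1, 2, 2; Σd² = 22
ρ = 1 − 6Σd² / [n(n²−1)] = 1 − 6×22 / (6×35) = 1 − 132/210 ≈ 0.371

0.371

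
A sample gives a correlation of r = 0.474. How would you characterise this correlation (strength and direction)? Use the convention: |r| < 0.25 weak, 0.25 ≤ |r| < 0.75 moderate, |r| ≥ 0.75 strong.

moderate positive

r = 0.474 > 0 so the relationship is positive.
|r| = 0.474, which falls in the moderate range.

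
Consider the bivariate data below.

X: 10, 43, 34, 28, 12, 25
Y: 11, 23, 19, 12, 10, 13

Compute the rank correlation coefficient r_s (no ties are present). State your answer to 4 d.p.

Rank X: 1, 6, 5, 4, 2, 3
Rank Y: 2, 6, 5, 3, 1, 4
d = rank(X) − rank(Y): -1, 0, 0, 1, 1, -1; Σd² = 4
ρ = 1 − 6Σd² / [n(n²−1)] = 1 − 6×4 / (6×35) = 1 − 24/210 ≈ 0.8857

0.8857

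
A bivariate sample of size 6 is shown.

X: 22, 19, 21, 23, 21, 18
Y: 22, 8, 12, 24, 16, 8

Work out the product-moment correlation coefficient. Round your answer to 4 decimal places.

0.9342

n = 6, ΣX = 124, ΣY = 90, ΣX² = 2580, ΣY² = 1588, ΣXY = 1920
nΣXY − ΣXΣY = 11520 − 11160 = 360
nΣX² − (ΣX)² = 15480 − 15376 = 104; nΣY² − (ΣY)² = 9528 − 8100 = 1428
r = 360 / √(104 × 1428) = 360 / 385.3725 ≈ 0.9342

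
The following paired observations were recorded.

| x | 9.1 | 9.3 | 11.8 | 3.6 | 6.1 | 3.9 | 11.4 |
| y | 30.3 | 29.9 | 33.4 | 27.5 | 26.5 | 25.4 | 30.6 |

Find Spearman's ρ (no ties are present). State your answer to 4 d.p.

Rank x: 4, 5, 7, 1, 3, 2, 6
Rank y: 5, 4, 7, 3, 2, 1, 6
d = rank(x) − rank(y): -1, 1, 0, -2, 1, 1, 0; Σd² = 8
ρ = 1 − 6Σd² / [n(n²−1)] = 1 − 6×8 / (7×48) = 1 − 48/336 ≈ 0.8571

0.8571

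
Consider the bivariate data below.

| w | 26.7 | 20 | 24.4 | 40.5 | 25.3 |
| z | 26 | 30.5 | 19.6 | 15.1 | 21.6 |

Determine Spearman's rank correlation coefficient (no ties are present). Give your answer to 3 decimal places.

Rank w: 4, 1, 2, 5, 3
Rank z: 4, 5, 2, 1, 3
d = rank(w) − rank(z): 0, -4, 0, 4, 0; Σd² = 32
ρ = 1 − 6Σd² / [n(n²−1)] = 1 − 6×32 / (5×24) = 1 − 192/120 ≈ -0.600

-0.600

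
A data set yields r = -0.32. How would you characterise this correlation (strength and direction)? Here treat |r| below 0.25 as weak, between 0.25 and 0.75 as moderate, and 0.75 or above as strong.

r = -0.32 < 0 so the relationship is negative.
|r| = 0.32, which falls in the moderate range.

moderate negative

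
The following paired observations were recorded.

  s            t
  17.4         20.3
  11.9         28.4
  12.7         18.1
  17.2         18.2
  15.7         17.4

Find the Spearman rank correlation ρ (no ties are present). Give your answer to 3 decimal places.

-0.100

Rank s: 5, 1, 2, 4, 3
Rank t: 4, 5, 2, 3, 1
d = rank(s) − rank(t): 1, -4, 0, 1, 2; Σd² = 22
ρ = 1 − 6Σd² / [n(n²−1)] = 1 − 6×22 / (5×24) = 1 − 132/120 ≈ -0.100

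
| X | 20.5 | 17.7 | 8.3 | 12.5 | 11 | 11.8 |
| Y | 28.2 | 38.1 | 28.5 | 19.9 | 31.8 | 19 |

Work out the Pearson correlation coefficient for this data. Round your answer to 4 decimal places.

n = 6, ΣX = 81.8, ΣY = 165.5, ΣX² = 1218.92, ΣY² = 4827.35, ΣXY = 2311.77
nΣXY − ΣXΣY = 13870.62 − 13537.9 = 332.72
nΣX² − (ΣX)² = 7313.52 − 6691.24 = 622.28; nΣY² − (ΣY)² = 28964.1 − 27390.25 = 1573.85
r = 332.72 / √(622.28 × 1573.85) = 332.72 / 989.6340 ≈ 0.3362

0.3362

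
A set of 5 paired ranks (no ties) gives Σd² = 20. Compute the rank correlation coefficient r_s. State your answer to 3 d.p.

0.000

ρ = 1 − 6Σd² / [n(n²−1)] = 1 − 6×20 / (5×24)
  = 1 − 120/120 = 1 − 1.0000 ≈ 0.000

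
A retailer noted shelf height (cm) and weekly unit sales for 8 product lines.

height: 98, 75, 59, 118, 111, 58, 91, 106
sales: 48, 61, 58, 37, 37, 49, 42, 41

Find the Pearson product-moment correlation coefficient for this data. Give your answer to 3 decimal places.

n = 8, Σx = 716, Σy = 373, Σx² = 67836, Σy² = 17973, Σxy = 32184
nΣxy − ΣxΣy = 257472 − 267068 = -9596
nΣx² − (Σx)² = 542688 − 512656 = 30032; nΣy² − (Σy)² = 143784 − 139129 = 4655
r = -9596 / √(30032 × 4655) = -9596 / 11823.6610 ≈ -0.812

-0.812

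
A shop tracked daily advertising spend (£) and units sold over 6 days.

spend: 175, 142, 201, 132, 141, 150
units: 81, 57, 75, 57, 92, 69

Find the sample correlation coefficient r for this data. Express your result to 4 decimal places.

n = 6, Σx = 941, Σy = 431, Σx² = 150995, Σy² = 31909, Σxy = 68190
nΣxy − ΣxΣy = 409140 − 405571 = 3569
nΣx² − (Σx)² = 905970 − 885481 = 20489; nΣy² − (Σy)² = 191454 − 185761 = 5693
r = 3569 / √(20489 × 5693) = 3569 / 10800.1795 ≈ 0.3305

0.3305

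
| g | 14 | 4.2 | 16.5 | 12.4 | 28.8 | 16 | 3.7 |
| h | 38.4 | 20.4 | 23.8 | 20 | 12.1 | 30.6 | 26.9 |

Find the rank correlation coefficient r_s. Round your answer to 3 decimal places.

Rank g: 4, 2, 6, 3, 7, 5, 1
Rank h: 7, 3, 4, 2, 1, 6, 5
d = rank(g) − rank(h): -3, -1, 2, 1, 6, -1, -4; Σd² = 68
ρ = 1 − 6Σd² / [n(n²−1)] = 1 − 6×68 / (7×48) = 1 − 408/336 ≈ -0.214

-0.214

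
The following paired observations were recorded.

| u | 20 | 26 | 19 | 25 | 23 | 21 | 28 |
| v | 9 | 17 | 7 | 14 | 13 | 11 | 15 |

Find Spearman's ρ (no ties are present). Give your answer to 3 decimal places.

Rank u: 2, 6, 1, 5, 4, 3, 7
Rank v: 2, 7, 1, 5, 4, 3, 6
d = rank(u) − rank(v): 0, -1, 0, 0, 0, 0, 1; Σd² = 2
ρ = 1 − 6Σd² / [n(n²−1)] = 1 − 6×2 / (7×48) = 1 − 12/336 ≈ 0.964

0.964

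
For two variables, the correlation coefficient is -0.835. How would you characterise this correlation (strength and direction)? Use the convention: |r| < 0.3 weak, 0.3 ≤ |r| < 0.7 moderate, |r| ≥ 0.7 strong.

strong negative

r = -0.835 < 0 so the relationship is negative.
|r| = 0.835, which falls in the strong range.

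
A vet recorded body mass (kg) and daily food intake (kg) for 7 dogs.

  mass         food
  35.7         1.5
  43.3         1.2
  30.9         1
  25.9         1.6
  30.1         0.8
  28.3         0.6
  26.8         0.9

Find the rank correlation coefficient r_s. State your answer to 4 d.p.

0.1071

Rank mass: 6, 7, 5, 1, 4, 3, 2
Rank food: 6, 5, 4, 7, 2, 1, 3
d = rank(mass) − rank(food): 0, 2, 1, -6, 2, 2, -1; Σd² = 50
ρ = 1 − 6Σd² / [n(n²−1)] = 1 − 6×50 / (7×48) = 1 − 300/336 ≈ 0.1071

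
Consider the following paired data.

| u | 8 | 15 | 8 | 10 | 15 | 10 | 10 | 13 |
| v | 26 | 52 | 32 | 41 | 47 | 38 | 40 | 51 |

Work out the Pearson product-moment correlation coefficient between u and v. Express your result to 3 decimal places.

0.909

n = 8, Σu = 89, Σv = 327, Σu² = 1047, Σv² = 13939, Σuv = 3802
nΣuv − ΣuΣv = 30416 − 29103 = 1313
nΣu² − (Σu)² = 8376 − 7921 = 455; nΣv² − (Σv)² = 111512 − 106929 = 4583
r = 1313 / √(455 × 4583) = 1313 / 1444.0447 ≈ 0.909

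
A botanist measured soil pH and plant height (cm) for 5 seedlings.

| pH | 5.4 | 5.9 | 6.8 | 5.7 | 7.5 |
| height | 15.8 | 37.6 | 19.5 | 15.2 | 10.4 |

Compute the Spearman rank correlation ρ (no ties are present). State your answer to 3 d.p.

Rank pH: 1, 3, 4, 2, 5
Rank height: 3, 5, 4, 2, 1
d = rank(pH) − rank(height): -2, -2, 0, 0, 4; Σd² = 24
ρ = 1 − 6Σd² / [n(n²−1)] = 1 − 6×24 / (5×24) = 1 − 144/120 ≈ -0.200

-0.200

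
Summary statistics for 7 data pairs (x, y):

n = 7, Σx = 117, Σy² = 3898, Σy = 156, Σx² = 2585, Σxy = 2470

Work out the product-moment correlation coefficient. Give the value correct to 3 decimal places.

-0.267

r = (nΣxy − ΣxΣy) / √[(nΣx² − (Σx)²)(nΣy² − (Σy)²)]
Numerator: 7×2470 − 117×156 = -962
Denominator: √[(18095 − 13689)(27286 − 24336)] = √[4406 × 2950] = 3605.2323
r = -962 / 3605.2323 ≈ -0.267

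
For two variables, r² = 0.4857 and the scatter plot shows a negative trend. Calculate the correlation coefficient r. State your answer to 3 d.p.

|r| = √0.4857 = 0.697
The association is negative, so r = −0.697.

-0.697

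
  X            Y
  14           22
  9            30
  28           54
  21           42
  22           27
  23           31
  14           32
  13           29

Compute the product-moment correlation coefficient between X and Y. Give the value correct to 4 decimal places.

0.6600

n = 8, ΣX = 144, ΣY = 267, ΣX² = 2880, ΣY² = 9619, ΣXY = 5104
nΣXY − ΣXΣY = 40832 − 38448 = 2384
nΣX² − (ΣX)² = 23040 − 20736 = 2304; nΣY² − (ΣY)² = 76952 − 71289 = 5663
r = 2384 / √(2304 × 5663) = 2384 / 3612.1395 ≈ 0.6600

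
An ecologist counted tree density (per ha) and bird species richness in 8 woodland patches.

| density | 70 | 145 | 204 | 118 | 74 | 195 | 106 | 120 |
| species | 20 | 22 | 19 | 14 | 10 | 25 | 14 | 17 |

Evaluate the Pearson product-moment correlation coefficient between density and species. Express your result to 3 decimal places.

0.627

n = 8, Σx = 1032, Σy = 141, Σx² = 150602, Σy² = 2651, Σxy = 19257
nΣxy − ΣxΣy = 154056 − 145512 = 8544
nΣx² − (Σx)² = 1204816 − 1065024 = 139792; nΣy² − (Σy)² = 21208 − 19881 = 1327
r = 8544 / √(139792 × 1327) = 8544 / 13619.9847 ≈ 0.627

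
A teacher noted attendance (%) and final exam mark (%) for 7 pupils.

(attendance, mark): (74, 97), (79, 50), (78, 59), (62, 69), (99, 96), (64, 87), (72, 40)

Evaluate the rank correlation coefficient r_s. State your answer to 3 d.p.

0.071

Rank attendance: 4, 6, 5, 1, 7, 2, 3
Rank mark: 7, 2, 3, 4, 6, 5, 1
d = rank(attendance) − rank(mark): -3, 4, 2, -3, 1, -3, 2; Σd² = 52
ρ = 1 − 6Σd² / [n(n²−1)] = 1 − 6×52 / (7×48) = 1 − 312/336 ≈ 0.071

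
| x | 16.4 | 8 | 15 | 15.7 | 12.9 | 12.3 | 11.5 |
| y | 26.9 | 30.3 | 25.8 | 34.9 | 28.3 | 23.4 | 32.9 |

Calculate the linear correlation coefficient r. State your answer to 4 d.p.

n = 7, Σx = 91.8, Σy = 202.5, Σx² = 1254.4, Σy² = 5956.21, Σxy = 2649.73
nΣxy − ΣxΣy = 18548.11 − 18589.5 = -41.39
nΣx² − (Σx)² = 8780.8 − 8427.24 = 353.56; nΣy² − (Σy)² = 41693.47 − 41006.25 = 687.22
r = -41.39 / √(353.56 × 687.22) = -41.39 / 492.9234 ≈ -0.0840

-0.0840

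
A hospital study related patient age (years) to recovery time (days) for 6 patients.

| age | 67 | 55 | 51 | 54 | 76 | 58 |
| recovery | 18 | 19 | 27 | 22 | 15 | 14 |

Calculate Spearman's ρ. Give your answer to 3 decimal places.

-0.829

Rank age: 5, 3, 1, 2, 6, 4
Rank recovery: 3, 4, 6, 5, 2, 1
d = rank(age) − rank(recovery): 2, -1, -5, -3, 4, 3; Σd² = 64
ρ = 1 − 6Σd² / [n(n²−1)] = 1 − 6×64 / (6×35) = 1 − 384/210 ≈ -0.829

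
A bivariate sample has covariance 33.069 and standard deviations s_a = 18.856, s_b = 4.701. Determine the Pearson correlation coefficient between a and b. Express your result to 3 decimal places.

0.373

r = Cov(a,b) / (s_a · s_b) = 33.069 / (18.856 × 4.701)
  = 33.069 / 88.6421 ≈ 0.373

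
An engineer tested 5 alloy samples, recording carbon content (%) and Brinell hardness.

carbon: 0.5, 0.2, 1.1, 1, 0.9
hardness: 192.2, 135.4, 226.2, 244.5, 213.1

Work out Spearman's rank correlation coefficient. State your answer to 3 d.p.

0.900

Rank carbon: 2, 1, 5, 4, 3
Rank hardness: 2, 1, 4, 5, 3
d = rank(carbon) − rank(hardness): 0, 0, 1, -1, 0; Σd² = 2
ρ = 1 − 6Σd² / [n(n²−1)] = 1 − 6×2 / (5×24) = 1 − 12/120 ≈ 0.900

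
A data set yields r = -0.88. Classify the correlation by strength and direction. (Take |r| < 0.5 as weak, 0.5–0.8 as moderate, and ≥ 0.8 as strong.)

r = -0.88 < 0 so the relationship is negative.
|r| = 0.88, which falls in the strong range.

strong negative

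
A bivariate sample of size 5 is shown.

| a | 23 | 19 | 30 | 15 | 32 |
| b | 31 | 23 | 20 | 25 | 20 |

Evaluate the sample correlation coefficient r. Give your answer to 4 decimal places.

-0.5135

n = 5, Σa = 119, Σb = 119, Σa² = 3039, Σb² = 2915, Σab = 2765
nΣab − ΣaΣb = 13825 − 14161 = -336
nΣa² − (Σa)² = 15195 − 14161 = 1034; nΣb² − (Σb)² = 14575 − 14161 = 414
r = -336 / √(1034 × 414) = -336 / 654.2752 ≈ -0.5135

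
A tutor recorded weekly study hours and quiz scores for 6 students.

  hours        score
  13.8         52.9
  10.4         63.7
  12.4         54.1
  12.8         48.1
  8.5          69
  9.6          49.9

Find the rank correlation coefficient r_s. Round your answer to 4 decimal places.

-0.5429

Rank hours: 6, 3, 4, 5, 1, 2
Rank score: 3, 5, 4, 1, 6, 2
d = rank(hours) − rank(score): 3, -2, 0, 4, -5, 0; Σd² = 54
ρ = 1 − 6Σd² / [n(n²−1)] = 1 − 6×54 / (6×35) = 1 − 324/210 ≈ -0.5429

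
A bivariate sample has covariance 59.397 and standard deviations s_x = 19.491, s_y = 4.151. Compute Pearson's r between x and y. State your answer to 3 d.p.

r = Cov(x,y) / (s_x · s_y) = 59.397 / (19.491 × 4.151)
  = 59.397 / 80.9071 ≈ 0.734

0.734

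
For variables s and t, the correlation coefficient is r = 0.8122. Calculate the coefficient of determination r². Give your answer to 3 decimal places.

r² = (0.8122)² = 0.660

0.660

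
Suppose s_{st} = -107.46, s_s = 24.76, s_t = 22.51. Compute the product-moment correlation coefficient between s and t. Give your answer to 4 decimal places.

r = Cov(s,t) / (s_s · s_t) = -107.46 / (24.76 × 22.51)
  = -107.46 / 557.3476 ≈ -0.1928

-0.1928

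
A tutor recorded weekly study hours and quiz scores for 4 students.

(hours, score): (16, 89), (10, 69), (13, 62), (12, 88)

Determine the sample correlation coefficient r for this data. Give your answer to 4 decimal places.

n = 4, Σx = 51, Σy = 308, Σx² = 669, Σy² = 24270, Σxy = 3976
nΣxy − ΣxΣy = 15904 − 15708 = 196
nΣx² − (Σx)² = 2676 − 2601 = 75; nΣy² − (Σy)² = 97080 − 94864 = 2216
r = 196 / √(75 × 2216) = 196 / 407.6763 ≈ 0.4808

0.4808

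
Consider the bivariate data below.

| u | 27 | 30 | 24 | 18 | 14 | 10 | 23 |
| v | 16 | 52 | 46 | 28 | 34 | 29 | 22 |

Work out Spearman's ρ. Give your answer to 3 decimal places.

Rank u: 6, 7, 5, 3, 2, 1, 4
Rank v: 1, 7, 6, 3, 5, 4, 2
d = rank(u) − rank(v): 5, 0, -1, 0, -3, -3, 2; Σd² = 48
ρ = 1 − 6Σd² / [n(n²−1)] = 1 − 6×48 / (7×48) = 1 − 288/336 ≈ 0.143

0.143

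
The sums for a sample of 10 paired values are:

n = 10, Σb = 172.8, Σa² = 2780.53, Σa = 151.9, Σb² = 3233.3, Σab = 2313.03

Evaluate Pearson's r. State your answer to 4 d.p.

r = (nΣab − ΣaΣb) / √[(nΣa² − (Σa)²)(nΣb² − (Σb)²)]
Numerator: 10×2313.03 − 151.9×172.8 = -3118.02
Denominator: √[(27805.3 − 23073.61)(32333 − 29859.84)] = √[4731.69 × 2473.16] = 3420.8517
r = -3118.02 / 3420.8517 ≈ -0.9115

-0.9115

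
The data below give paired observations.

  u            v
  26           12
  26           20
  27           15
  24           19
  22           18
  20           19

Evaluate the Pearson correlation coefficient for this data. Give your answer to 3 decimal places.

n = 6, Σu = 145, Σv = 103, Σu² = 3541, Σv² = 1815, Σuv = 2469
nΣuv − ΣuΣv = 14814 − 14935 = -121
nΣu² − (Σu)² = 21246 − 21025 = 221; nΣv² − (Σv)² = 10890 − 10609 = 281
r = -121 / √(221 × 281) = -121 / 249.2007 ≈ -0.486

-0.486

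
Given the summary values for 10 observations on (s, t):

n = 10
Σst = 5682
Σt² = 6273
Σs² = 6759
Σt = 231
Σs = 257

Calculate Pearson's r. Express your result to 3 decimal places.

-0.670

r = (nΣst − ΣsΣt) / √[(nΣs² − (Σs)²)(nΣt² − (Σt)²)]
Numerator: 10×5682 − 257×231 = -2547
Denominator: √[(67590 − 66049)(62730 − 53361)] = √[1541 × 9369] = 3799.6880
r = -2547 / 3799.6880 ≈ -0.670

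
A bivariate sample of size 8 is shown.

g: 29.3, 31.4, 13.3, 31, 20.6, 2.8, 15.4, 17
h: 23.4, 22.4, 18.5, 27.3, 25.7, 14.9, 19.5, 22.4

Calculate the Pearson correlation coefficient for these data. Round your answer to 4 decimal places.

0.8293

n = 8, Σg = 160.8, Σh = 174.1, Σg² = 3940.7, Σh² = 3901.37, Σgh = 3733.57
nΣgh − ΣgΣh = 29868.56 − 27995.28 = 1873.28
nΣg² − (Σg)² = 31525.6 − 25856.64 = 5668.96; nΣh² − (Σh)² = 31210.96 − 30310.81 = 900.15
r = 1873.28 / √(5668.96 × 900.15) = 1873.28 / 2258.9631 ≈ 0.8293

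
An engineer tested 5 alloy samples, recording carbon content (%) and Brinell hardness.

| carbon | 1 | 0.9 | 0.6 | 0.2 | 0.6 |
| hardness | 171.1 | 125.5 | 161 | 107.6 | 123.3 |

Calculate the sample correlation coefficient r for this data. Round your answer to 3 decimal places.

0.643

n = 5, Σx = 3.3, Σy = 688.5, Σx² = 2.57, Σy² = 97727.11, Σxy = 476.15
nΣxy − ΣxΣy = 2380.75 − 2272.05 = 108.7
nΣx² − (Σx)² = 12.85 − 10.89 = 1.96; nΣy² − (Σy)² = 488635.55 − 474032.25 = 14603.3
r = 108.7 / √(1.96 × 14603.3) = 108.7 / 169.1818 ≈ 0.643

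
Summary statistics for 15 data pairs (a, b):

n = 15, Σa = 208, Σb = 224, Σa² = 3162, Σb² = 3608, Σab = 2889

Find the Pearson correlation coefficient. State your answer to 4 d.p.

-0.8035

r = (nΣab − ΣaΣb) / √[(nΣa² − (Σa)²)(nΣb² − (Σb)²)]
Numerator: 15×2889 − 208×224 = -3257
Denominator: √[(47430 − 43264)(54120 − 50176)] = √[4166 × 3944] = 4053.4805
r = -3257 / 4053.4805 ≈ -0.8035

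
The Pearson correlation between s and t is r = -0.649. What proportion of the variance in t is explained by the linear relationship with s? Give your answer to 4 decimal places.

0.4212

r² = (-0.649)² = 0.4212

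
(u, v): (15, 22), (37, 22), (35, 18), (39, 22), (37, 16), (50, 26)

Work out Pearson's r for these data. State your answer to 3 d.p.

n = 6, Σu = 213, Σv = 126, Σu² = 8209, Σv² = 2708, Σuv = 4524
nΣuv − ΣuΣv = 27144 − 26838 = 306
nΣu² − (Σu)² = 49254 − 45369 = 3885; nΣv² − (Σv)² = 16248 − 15876 = 372
r = 306 / √(3885 × 372) = 306 / 1202.1730 ≈ 0.255

0.255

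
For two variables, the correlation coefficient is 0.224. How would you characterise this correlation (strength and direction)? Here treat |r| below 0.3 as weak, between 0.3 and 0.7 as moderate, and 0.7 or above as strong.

weak positive

r = 0.224 > 0 so the relationship is positive.
|r| = 0.224, which falls in the weak range.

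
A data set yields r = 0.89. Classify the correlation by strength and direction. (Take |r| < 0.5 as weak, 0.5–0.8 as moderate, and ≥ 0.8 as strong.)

strong positive

r = 0.89 > 0 so the relationship is positive.
|r| = 0.89, which falls in the strong range.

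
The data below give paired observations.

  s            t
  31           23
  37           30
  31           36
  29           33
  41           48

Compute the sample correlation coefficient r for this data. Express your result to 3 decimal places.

n = 5, Σs = 169, Σt = 170, Σs² = 5813, Σt² = 6118, Σst = 5864
nΣst − ΣsΣt = 29320 − 28730 = 590
nΣs² − (Σs)² = 29065 − 28561 = 504; nΣt² − (Σt)² = 30590 − 28900 = 1690
r = 590 / √(504 × 1690) = 590 / 922.9084 ≈ 0.639

0.639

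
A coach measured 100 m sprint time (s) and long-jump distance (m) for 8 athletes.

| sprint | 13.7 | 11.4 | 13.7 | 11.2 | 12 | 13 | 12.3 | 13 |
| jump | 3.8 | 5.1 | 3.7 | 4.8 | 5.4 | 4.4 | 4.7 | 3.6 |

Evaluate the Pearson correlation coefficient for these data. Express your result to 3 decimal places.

-0.832

n = 8, Σx = 100.3, Σy = 35.5, Σx² = 1264.07, Σy² = 160.75, Σxy = 441.26
nΣxy − ΣxΣy = 3530.08 − 3560.65 = -30.57
nΣx² − (Σx)² = 10112.56 − 10060.09 = 52.47; nΣy² − (Σy)² = 1286 − 1260.25 = 25.75
r = -30.57 / √(52.47 × 25.75) = -30.57 / 36.7573 ≈ -0.832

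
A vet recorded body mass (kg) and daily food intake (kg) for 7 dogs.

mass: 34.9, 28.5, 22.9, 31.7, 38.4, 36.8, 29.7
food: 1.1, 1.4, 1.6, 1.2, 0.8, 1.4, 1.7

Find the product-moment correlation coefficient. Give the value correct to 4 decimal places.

-0.7321

n = 7, Σx = 222.9, Σy = 9.2, Σx² = 7270.45, Σy² = 12.66, Σxy = 285.7
nΣxy − ΣxΣy = 1999.9 − 2050.68 = -50.78
nΣx² − (Σx)² = 50893.15 − 49684.41 = 1208.74; nΣy² − (Σy)² = 88.62 − 84.64 = 3.98
r = -50.78 / √(1208.74 × 3.98) = -50.78 / 69.3598 ≈ -0.7321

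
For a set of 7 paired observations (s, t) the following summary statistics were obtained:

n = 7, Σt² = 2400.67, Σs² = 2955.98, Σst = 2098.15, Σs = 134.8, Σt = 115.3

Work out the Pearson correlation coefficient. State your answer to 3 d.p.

-0.288

r = (nΣst − ΣsΣt) / √[(nΣs² − (Σs)²)(nΣt² − (Σt)²)]
Numerator: 7×2098.15 − 134.8×115.3 = -855.39
Denominator: √[(20691.86 − 18171.04)(16804.69 − 13294.09)] = √[2520.82 × 3510.6] = 2974.8262
r = -855.39 / 2974.8262 ≈ -0.288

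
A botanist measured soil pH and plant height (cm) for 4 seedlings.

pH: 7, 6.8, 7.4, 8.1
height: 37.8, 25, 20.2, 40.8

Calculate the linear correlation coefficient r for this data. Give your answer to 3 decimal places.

n = 4, Σx = 29.3, Σy = 123.8, Σx² = 215.61, Σy² = 4126.52, Σxy = 914.56
nΣxy − ΣxΣy = 3658.24 − 3627.34 = 30.9
nΣx² − (Σx)² = 862.44 − 858.49 = 3.95; nΣy² − (Σy)² = 16506.08 − 15326.44 = 1179.64
r = 30.9 / √(3.95 × 1179.64) = 30.9 / 68.2611 ≈ 0.453

0.453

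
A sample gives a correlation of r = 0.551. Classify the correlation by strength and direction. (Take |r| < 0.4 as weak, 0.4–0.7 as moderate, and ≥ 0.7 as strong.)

moderate positive

r = 0.551 > 0 so the relationship is positive.
|r| = 0.551, which falls in the moderate range.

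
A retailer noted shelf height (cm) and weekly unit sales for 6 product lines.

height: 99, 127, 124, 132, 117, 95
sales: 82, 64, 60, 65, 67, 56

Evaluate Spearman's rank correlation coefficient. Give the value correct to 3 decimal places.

Rank height: 2, 5, 4, 6, 3, 1
Rank sales: 6, 3, 2, 4, 5, 1
d = rank(height) − rank(sales): -4, 2, 2, 2, -2, 0; Σd² = 32
ρ = 1 − 6Σd² / [n(n²−1)] = 1 − 6×32 / (6×35) = 1 − 192/210 ≈ 0.086

0.086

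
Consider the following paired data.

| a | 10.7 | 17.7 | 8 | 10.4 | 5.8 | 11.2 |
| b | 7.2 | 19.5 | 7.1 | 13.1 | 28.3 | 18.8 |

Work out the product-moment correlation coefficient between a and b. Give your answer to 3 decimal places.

n = 6, Σa = 63.8, Σb = 94, Σa² = 759.02, Σb² = 1808.44, Σab = 989.93
nΣab − ΣaΣb = 5939.58 − 5997.2 = -57.62
nΣa² − (Σa)² = 4554.12 − 4070.44 = 483.68; nΣb² − (Σb)² = 10850.64 − 8836 = 2014.64
r = -57.62 / √(483.68 × 2014.64) = -57.62 / 987.1378 ≈ -0.058

-0.058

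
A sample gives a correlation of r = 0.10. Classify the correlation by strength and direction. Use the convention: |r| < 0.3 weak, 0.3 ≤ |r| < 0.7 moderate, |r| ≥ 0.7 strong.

r = 0.10 > 0 so the relationship is positive.
|r| = 0.10, which falls in the weak range.

weak positive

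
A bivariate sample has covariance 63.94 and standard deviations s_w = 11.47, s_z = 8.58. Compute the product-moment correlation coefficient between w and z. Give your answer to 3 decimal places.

0.650

r = Cov(w,z) / (s_w · s_z) = 63.94 / (11.47 × 8.58)
  = 63.94 / 98.4126 ≈ 0.650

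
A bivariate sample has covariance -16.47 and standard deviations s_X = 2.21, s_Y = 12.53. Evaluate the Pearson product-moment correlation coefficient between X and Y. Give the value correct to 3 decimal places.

r = Cov(X,Y) / (s_X · s_Y) = -16.47 / (2.21 × 12.53)
  = -16.47 / 27.6913 ≈ -0.595

-0.595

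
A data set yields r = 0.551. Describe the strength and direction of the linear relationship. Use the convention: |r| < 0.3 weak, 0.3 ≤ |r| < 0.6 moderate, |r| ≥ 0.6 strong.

moderate positive

r = 0.551 > 0 so the relationship is positive.
|r| = 0.551, which falls in the moderate range.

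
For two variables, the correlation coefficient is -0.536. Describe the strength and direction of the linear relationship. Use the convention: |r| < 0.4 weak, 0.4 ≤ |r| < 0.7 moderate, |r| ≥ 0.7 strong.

moderate negative

r = -0.536 < 0 so the relationship is negative.
|r| = 0.536, which falls in the moderate range.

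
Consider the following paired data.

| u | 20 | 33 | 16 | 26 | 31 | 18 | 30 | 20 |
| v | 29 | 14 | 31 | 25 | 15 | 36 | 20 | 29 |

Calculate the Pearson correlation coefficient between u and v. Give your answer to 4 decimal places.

n = 8, Σu = 194, Σv = 199, Σu² = 5006, Σv² = 5385, Σuv = 4481
nΣuv − ΣuΣv = 35848 − 38606 = -2758
nΣu² − (Σu)² = 40048 − 37636 = 2412; nΣv² − (Σv)² = 43080 − 39601 = 3479
r = -2758 / √(2412 × 3479) = -2758 / 2896.7824 ≈ -0.9521

-0.9521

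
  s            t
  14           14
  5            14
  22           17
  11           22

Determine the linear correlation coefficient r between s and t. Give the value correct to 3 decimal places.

n = 4, Σs = 52, Σt = 67, Σs² = 826, Σt² = 1165, Σst = 882
nΣst − ΣsΣt = 3528 − 3484 = 44
nΣs² − (Σs)² = 3304 − 2704 = 600; nΣt² − (Σt)² = 4660 − 4489 = 171
r = 44 / √(600 × 171) = 44 / 320.3123 ≈ 0.137

0.137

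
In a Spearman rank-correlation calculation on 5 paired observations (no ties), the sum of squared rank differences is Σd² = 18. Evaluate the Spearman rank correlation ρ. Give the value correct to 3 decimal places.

ρ = 1 − 6Σd² / [n(n²−1)] = 1 − 6×18 / (5×24)
  = 1 − 108/120 = 1 − 0.9000 ≈ 0.100

0.100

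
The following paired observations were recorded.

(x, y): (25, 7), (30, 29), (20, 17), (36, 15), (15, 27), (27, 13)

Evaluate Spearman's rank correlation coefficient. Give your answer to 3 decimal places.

Rank x: 3, 5, 2, 6, 1, 4
Rank y: 1, 6, 4, 3, 5, 2
d = rank(x) − rank(y): 2, -1, -2, 3, -4, 2; Σd² = 38
ρ = 1 − 6Σd² / [n(n²−1)] = 1 − 6×38 / (6×35) = 1 − 228/210 ≈ -0.086

-0.086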